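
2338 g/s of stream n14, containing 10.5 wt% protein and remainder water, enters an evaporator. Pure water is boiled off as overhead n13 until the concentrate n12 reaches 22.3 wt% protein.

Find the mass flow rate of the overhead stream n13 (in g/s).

1237 g/s

protein is conserved: 2338×0.105 = 245.49 g/s all reports to the concentrate.
Concentrate = 245.49/(target fraction) = 1100.9 g/s.
Overhead = 2338 − 1100.9 = 1237.1 g/s.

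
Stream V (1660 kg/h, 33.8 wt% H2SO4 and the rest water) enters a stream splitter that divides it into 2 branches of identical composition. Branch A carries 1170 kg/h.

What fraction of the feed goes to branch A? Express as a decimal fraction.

0.705

Fraction to A = 1170/1660 = 0.7048.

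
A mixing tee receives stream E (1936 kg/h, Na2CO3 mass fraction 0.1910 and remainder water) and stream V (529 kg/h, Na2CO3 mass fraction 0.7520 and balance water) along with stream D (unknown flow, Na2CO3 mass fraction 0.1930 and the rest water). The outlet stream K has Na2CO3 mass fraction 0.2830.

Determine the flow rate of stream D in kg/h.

Let D be the unknown flow. Total out = 2465 + D.
Na2CO3 balance: 767.58 + 0.193·D = 0.283·(2465 + D)
(0.193 − 0.283)·D = 0.283×2465 − 767.58 = -69.989
D = -69.989 / -0.090 = 777.66 kg/h

777.7 kg/h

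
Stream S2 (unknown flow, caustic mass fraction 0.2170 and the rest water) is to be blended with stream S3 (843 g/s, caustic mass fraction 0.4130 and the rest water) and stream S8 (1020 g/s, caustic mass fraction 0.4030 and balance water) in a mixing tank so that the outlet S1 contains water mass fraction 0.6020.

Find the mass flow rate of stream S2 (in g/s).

98.04 g/s

Let S2 be the unknown flow. Total out = 1863 + S2.
water balance: 1103.8 + 0.783·S2 = 0.602·(1863 + S2)
(0.783 − 0.602)·S2 = 0.602×1863 − 1103.8 = 17.745
S2 = 17.745 / 0.181 = 98.039 g/s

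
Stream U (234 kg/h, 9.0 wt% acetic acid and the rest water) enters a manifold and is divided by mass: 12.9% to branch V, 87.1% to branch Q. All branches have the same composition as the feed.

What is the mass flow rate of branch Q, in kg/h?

Branch Q flow = 0.871×234 = 203.81 kg/h.

203.8 kg/h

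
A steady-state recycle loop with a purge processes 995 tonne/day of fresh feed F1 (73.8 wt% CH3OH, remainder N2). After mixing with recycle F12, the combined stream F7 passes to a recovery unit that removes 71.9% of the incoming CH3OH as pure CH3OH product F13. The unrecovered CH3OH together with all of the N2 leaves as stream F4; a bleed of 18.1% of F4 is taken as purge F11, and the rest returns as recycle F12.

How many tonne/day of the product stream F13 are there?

685.8 tonne/day

CH3OH in F7: m_A = 995×0.738 + (1−0.181)·(1−0.719)·m_A, so m_A = 734.31/0.7699 = 953.82 tonne/day.
Product F13 = 0.719×953.82 = 685.8 tonne/day.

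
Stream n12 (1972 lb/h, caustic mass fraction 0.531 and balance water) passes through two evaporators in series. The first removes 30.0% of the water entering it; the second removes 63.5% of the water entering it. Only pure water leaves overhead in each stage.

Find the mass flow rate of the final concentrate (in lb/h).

water in feed = 1972×0.469 = 924.87 lb/h.
After stage 1: water left = (1−0.300)×924.87 = 647.41; stream total = 1694.5 lb/h.
After stage 2: water left = (1−0.635)×647.41 = 236.3; final concentrate = 1283.4 lb/h.

1283 lb/h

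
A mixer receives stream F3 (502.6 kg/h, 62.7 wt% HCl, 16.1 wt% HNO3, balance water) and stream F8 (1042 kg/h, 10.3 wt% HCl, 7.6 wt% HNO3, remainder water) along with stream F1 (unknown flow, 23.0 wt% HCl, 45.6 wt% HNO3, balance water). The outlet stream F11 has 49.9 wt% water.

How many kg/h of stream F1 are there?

1034 kg/h

Let F1 be the unknown flow. Total out = 1544.6 + F1.
water balance: 962.03 + 0.314·F1 = 0.499·(1544.6 + F1)
(0.314 − 0.499)·F1 = 0.499×1544.6 − 962.03 = -191.28
F1 = -191.28 / -0.185 = 1033.9 kg/h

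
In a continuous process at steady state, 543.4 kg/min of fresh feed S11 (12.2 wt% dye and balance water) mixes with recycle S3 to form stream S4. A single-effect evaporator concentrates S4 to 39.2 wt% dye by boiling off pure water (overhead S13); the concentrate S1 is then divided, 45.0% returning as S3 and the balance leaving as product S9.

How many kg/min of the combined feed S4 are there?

Overall dye balance (none leaves overhead): dye in fresh feed = dye in product, i.e. 543.4×0.122 = (1−0.450)·S1·0.392.
S1 = 66.295/(0.392×0.550) = 307.49 kg/min.
Recycle S3 = 0.450×307.49 = 138.37 kg/min.
Combined feed S4 = 543.4 + 138.37 = 681.77 kg/min.

681.8 kg/min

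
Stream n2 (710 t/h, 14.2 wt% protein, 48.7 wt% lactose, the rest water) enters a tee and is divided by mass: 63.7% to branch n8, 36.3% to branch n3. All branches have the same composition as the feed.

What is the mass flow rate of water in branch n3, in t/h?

Branch n3 total = 0.363×710 = 257.73 t/h.
water in n3 = 0.371×257.73 = 95.618 t/h.

95.62 t/h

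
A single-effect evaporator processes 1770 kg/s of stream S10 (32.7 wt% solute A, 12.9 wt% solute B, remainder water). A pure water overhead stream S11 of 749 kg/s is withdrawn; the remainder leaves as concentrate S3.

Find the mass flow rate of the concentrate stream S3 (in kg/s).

1021 kg/s

Concentrate = 1770 − 749 = 1021 kg/s.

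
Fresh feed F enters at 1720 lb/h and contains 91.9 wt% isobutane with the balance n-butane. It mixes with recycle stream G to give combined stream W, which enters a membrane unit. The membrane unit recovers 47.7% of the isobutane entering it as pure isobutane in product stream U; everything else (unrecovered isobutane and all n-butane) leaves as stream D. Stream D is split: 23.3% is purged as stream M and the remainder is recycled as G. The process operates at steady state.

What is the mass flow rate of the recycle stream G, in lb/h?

n-butane enters only via F and leaves only via the purge: 1720×0.081 = 0.233×(n-butane in D), and the membrane unit passes all n-butane, so n-butane in W = n-butane in D = 597.94 lb/h.
isobutane in W: m_A = 1720×0.919 + (1−0.233)·(1−0.477)·m_A, so m_A = 1580.7/0.5989 = 2639.5 lb/h.
D = (1−0.477)×2639.5 + 597.94 = 1978.4 lb/h.
Recycle G = (1−0.233)×1978.4 = 1517.4 lb/h.

1517 lb/h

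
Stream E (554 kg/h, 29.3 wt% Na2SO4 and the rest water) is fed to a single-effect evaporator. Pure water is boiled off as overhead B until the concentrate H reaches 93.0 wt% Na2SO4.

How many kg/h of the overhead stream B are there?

379.5 kg/h

Na2SO4 is conserved: 554×0.293 = 162.32 kg/h all reports to the concentrate.
Concentrate = 162.32/(target fraction) = 174.54 kg/h.
Overhead = 554 − 174.54 = 379.46 kg/h.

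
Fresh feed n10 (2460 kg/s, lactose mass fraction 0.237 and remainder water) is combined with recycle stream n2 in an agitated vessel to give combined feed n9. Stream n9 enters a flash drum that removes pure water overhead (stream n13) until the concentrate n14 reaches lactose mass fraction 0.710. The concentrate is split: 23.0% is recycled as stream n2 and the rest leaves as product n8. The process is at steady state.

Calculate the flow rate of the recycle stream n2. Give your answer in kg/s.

245.3 kg/s

Overall lactose balance (none leaves overhead): lactose in fresh feed = lactose in product, i.e. 2460×0.237 = (1−0.230)·n14·0.710.
n14 = 583.02/(0.710×0.770) = 1066.4 kg/s.
Recycle n2 = 0.230×1066.4 = 245.28 kg/s.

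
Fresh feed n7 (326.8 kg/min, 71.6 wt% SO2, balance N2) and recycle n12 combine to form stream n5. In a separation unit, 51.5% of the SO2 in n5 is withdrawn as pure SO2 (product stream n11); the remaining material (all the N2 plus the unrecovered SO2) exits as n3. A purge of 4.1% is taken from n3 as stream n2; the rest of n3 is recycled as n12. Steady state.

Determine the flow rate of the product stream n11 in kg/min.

SO2 in n5: m_A = 326.8×0.716 + (1−0.041)·(1−0.515)·m_A, so m_A = 233.99/0.5349 = 437.46 kg/min.
Product n11 = 0.515×437.46 = 225.29 kg/min.

225.3 kg/min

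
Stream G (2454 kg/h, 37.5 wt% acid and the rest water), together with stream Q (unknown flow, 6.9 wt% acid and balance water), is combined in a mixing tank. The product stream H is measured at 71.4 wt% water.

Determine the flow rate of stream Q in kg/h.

Let Q be the unknown flow. Total out = 2454 + Q.
water balance: 1533.8 + 0.931·Q = 0.714·(2454 + Q)
(0.931 − 0.714)·Q = 0.714×2454 − 1533.8 = 218.41
Q = 218.41 / 0.217 = 1006.5 kg/h

1006 kg/h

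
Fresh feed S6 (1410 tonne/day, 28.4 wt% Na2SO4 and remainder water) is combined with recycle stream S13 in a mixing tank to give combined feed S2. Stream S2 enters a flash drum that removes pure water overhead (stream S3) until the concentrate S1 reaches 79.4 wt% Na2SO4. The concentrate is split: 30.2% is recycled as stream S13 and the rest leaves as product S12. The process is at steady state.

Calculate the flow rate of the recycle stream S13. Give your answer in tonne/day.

Overall Na2SO4 balance (none leaves overhead): Na2SO4 in fresh feed = Na2SO4 in product, i.e. 1410×0.284 = (1−0.302)·S1·0.794.
S1 = 400.44/(0.794×0.698) = 722.54 tonne/day.
Recycle S13 = 0.302×722.54 = 218.21 tonne/day.

218.2 tonne/day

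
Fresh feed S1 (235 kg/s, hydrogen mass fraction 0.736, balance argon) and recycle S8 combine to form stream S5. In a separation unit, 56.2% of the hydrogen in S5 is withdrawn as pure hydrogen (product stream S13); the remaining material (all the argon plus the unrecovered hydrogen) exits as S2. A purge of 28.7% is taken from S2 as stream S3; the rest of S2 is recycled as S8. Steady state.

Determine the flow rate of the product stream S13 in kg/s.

hydrogen in S5: m_A = 235×0.736 + (1−0.287)·(1−0.562)·m_A, so m_A = 172.96/0.6877 = 251.5 kg/s.
Product S13 = 0.562×251.5 = 141.34 kg/s.

141.3 kg/s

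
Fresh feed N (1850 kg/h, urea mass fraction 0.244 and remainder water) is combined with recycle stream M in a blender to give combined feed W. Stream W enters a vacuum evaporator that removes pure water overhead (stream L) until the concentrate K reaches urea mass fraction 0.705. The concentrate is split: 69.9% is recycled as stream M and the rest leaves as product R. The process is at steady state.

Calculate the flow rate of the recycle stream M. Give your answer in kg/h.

1487 kg/h

Overall urea balance (none leaves overhead): urea in fresh feed = urea in product, i.e. 1850×0.244 = (1−0.699)·K·0.705.
K = 451.4/(0.705×0.301) = 2127.2 kg/h.
Recycle M = 0.699×2127.2 = 1486.9 kg/h.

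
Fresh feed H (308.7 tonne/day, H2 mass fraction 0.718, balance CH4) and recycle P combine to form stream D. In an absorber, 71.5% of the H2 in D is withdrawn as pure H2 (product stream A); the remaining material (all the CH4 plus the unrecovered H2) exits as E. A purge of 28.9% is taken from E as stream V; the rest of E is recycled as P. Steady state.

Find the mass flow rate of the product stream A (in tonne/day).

198.8 tonne/day

H2 in D: m_A = 308.7×0.718 + (1−0.289)·(1−0.715)·m_A, so m_A = 221.65/0.7974 = 277.97 tonne/day.
Product A = 0.715×277.97 = 198.75 tonne/day.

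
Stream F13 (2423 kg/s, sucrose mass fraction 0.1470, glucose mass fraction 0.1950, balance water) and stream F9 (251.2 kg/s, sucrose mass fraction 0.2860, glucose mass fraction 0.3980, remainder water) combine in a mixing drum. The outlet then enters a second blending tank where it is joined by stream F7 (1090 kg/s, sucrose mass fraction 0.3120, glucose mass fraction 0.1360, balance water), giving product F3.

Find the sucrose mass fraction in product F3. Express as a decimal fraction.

0.2041

Overall, product flow = 3764.2 kg/s.
sucrose in = 2423×0.147 + 251.2×0.286 + 1090×0.312 = 768.1 kg/s.
sucrose fraction in F3 = 0.2041.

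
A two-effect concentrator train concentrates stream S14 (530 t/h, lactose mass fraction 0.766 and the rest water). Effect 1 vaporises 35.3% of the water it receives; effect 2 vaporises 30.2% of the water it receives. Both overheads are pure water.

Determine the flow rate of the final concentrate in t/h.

462 t/h

water in feed = 530×0.234 = 124.02 t/h.
After stage 1: water left = (1−0.353)×124.02 = 80.241; stream total = 486.22 t/h.
After stage 2: water left = (1−0.302)×80.241 = 56.008; final concentrate = 461.99 t/h.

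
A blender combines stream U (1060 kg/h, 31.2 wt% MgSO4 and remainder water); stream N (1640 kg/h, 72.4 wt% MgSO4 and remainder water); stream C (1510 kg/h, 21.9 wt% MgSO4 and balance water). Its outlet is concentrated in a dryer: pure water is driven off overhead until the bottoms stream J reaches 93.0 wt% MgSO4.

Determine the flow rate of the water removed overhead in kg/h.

2222 kg/h

MgSO4 entering = 1060×0.312 + 1640×0.724 + 1510×0.219 = 1848.8 kg/h.
All MgSO4 reports to J, so J = 1848.8/0.930 = 1987.9 kg/h.
Total feed = 4210 kg/h; overhead = 4210 − 1987.9 = 2222.1 kg/h.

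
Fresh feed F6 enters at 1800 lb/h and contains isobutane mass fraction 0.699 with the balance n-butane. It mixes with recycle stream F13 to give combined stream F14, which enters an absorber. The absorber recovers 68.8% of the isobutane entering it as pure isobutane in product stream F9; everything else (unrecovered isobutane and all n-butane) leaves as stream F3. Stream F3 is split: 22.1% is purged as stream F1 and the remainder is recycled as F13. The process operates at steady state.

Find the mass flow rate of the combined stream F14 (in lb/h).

n-butane enters only via F6 and leaves only via the purge: 1800×0.301 = 0.221×(n-butane in F3), and the absorber passes all n-butane, so n-butane in F14 = n-butane in F3 = 2451.6 lb/h.
isobutane in F14: m_A = 1800×0.699 + (1−0.221)·(1−0.688)·m_A, so m_A = 1258.2/0.7570 = 1662.2 lb/h.
F14 = 1662.2 + 2451.6 = 4113.8 lb/h.

4114 lb/h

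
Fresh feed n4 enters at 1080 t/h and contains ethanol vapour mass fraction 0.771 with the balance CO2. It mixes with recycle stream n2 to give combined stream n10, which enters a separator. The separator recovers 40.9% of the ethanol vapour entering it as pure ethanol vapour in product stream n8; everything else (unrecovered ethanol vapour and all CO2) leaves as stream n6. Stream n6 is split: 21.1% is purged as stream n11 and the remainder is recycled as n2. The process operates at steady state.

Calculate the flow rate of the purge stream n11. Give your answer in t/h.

CO2 enters only via n4 and leaves only via the purge: 1080×0.229 = 0.211×(CO2 in n6), and the separator passes all CO2, so CO2 in n10 = CO2 in n6 = 1172.1 t/h.
ethanol vapour in n10: m_A = 1080×0.771 + (1−0.211)·(1−0.409)·m_A, so m_A = 832.68/0.5337 = 1560.2 t/h.
n6 = (1−0.409)×1560.2 + 1172.1 = 2094.2 t/h.
Purge n11 = 0.211×2094.2 = 441.88 t/h.

441.9 t/h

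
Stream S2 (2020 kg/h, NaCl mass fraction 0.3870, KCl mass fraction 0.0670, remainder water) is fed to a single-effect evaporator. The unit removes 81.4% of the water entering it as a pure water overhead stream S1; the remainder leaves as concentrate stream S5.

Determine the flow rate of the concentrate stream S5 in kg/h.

1122 kg/h

water entering = 2020×0.546 = 1102.9 kg/h; overhead removed = 0.814×1102.9 = 897.78 kg/h.
Concentrate = 2020 − 897.78 = 1122.2 kg/h.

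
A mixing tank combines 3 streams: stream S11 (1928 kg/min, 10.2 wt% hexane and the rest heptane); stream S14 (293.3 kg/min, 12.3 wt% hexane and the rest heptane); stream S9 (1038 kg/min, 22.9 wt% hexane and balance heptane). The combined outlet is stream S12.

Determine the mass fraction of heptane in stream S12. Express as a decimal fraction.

0.856

Total flow out = 1928 + 293.3 + 1038 = 3259.3 kg/min.
heptane in = 1928×0.898 + 293.3×0.877 + 1038×0.771 = 2788.9 kg/min.
heptane mass fraction in S12 = 2788.9/3259.3 = 0.856.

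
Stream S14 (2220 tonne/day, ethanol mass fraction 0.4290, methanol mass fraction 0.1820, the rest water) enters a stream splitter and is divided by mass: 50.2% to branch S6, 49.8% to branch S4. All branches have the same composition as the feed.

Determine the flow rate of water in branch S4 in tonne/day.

430.1 tonne/day

Branch S4 total = 0.498×2220 = 1105.6 tonne/day.
water in S4 = 0.389×1105.6 = 430.06 tonne/day.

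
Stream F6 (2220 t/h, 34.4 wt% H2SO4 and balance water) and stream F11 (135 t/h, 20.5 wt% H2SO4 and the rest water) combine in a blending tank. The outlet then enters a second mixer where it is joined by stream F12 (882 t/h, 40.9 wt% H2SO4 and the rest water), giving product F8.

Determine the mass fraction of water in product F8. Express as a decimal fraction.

0.6441

Overall, product flow = 3237 t/h.
water in = 2220×0.656 + 135×0.795 + 882×0.591 = 2084.9 t/h.
water fraction in F8 = 0.6441.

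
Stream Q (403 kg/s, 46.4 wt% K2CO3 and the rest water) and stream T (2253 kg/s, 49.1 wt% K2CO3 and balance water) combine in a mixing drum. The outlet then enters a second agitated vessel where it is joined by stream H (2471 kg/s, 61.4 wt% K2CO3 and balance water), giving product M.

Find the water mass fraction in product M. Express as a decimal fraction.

0.452

Overall, product flow = 5127 kg/s.
water in = 403×0.536 + 2253×0.509 + 2471×0.386 = 2316.6 kg/s.
water fraction in M = 0.452.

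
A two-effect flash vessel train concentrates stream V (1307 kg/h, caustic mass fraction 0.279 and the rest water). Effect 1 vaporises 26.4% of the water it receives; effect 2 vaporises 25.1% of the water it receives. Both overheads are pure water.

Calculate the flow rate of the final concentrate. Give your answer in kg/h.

water in feed = 1307×0.721 = 942.35 kg/h.
After stage 1: water left = (1−0.264)×942.35 = 693.57; stream total = 1058.2 kg/h.
After stage 2: water left = (1−0.251)×693.57 = 519.48; final concentrate = 884.13 kg/h.

884.1 kg/h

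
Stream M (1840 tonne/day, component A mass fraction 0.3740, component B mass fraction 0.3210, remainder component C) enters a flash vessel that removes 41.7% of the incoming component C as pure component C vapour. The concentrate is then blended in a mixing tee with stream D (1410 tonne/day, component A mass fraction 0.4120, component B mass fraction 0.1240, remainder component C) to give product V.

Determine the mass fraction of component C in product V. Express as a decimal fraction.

0.3254

Vapour removed = 0.417×0.305×1840 = 234.02 tonne/day; concentrate = 1606 tonne/day.
component C reaching the mixer = 327.18 (from concentrate) + 1410×0.464 = 981.42 tonne/day.
Product flow = 1606 + 1410 = 3016 tonne/day; component C fraction = 0.3254.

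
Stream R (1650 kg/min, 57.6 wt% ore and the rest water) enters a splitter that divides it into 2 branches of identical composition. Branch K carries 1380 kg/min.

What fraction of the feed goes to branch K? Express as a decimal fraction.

0.836

Fraction to K = 1380/1650 = 0.8364.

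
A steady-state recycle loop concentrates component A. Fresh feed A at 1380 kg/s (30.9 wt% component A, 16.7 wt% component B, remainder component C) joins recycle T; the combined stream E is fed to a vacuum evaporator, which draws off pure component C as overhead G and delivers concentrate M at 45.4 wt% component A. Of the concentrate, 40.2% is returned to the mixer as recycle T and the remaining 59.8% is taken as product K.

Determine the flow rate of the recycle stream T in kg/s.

Overall component A balance (none leaves overhead): component A in fresh feed = component A in product, i.e. 1380×0.309 = (1−0.402)·M·0.454.
M = 426.42/(0.454×0.598) = 1570.7 kg/s.
Recycle T = 0.402×1570.7 = 631.4 kg/s.

631.4 kg/s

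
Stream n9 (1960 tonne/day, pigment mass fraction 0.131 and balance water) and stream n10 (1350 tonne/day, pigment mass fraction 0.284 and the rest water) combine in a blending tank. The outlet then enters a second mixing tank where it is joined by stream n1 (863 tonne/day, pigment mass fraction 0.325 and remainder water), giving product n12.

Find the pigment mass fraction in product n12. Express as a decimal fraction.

0.221

Overall, product flow = 4173 tonne/day.
pigment in = 1960×0.131 + 1350×0.284 + 863×0.325 = 920.63 tonne/day.
pigment fraction in n12 = 0.221.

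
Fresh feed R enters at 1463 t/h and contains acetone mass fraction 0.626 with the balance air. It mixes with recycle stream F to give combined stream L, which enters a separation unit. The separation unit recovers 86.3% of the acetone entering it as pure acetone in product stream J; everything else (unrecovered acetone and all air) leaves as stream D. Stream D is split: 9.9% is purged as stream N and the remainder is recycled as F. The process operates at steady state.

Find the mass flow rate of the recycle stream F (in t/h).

5109 t/h

air enters only via R and leaves only via the purge: 1463×0.374 = 0.099×(air in D), and the separation unit passes all air, so air in L = air in D = 5526.9 t/h.
acetone in L: m_A = 1463×0.626 + (1−0.099)·(1−0.863)·m_A, so m_A = 915.84/0.8766 = 1044.8 t/h.
D = (1−0.863)×1044.8 + 5526.9 = 5670 t/h.
Recycle F = (1−0.099)×5670 = 5108.7 t/h.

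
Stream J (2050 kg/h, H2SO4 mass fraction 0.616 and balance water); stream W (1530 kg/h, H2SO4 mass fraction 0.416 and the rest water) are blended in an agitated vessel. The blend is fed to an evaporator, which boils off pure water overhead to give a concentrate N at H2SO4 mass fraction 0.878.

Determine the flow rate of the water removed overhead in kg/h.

H2SO4 entering = 2050×0.616 + 1530×0.416 = 1899.3 kg/h.
All H2SO4 reports to N, so N = 1899.3/0.878 = 2163.2 kg/h.
Total feed = 3580 kg/h; overhead = 3580 − 2163.2 = 1416.8 kg/h.

1417 kg/h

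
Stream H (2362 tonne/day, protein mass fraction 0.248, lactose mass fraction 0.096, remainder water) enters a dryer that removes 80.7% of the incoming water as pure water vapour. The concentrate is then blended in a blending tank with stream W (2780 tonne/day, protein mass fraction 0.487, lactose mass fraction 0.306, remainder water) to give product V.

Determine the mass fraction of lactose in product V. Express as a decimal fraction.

Vapour removed = 0.807×0.656×2362 = 1250.4 tonne/day; concentrate = 1111.6 tonne/day.
lactose reaching the mixer = 226.75 (from concentrate) + 2780×0.306 = 1077.4 tonne/day.
Product flow = 1111.6 + 2780 = 3891.6 tonne/day; lactose fraction = 0.277.

0.277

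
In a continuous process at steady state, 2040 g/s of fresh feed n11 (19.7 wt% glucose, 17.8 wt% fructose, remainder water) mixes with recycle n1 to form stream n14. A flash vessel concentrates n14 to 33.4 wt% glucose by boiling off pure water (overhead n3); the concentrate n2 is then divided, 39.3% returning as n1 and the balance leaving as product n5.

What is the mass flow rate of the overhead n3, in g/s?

Overall glucose balance (none leaves overhead): glucose in fresh feed = glucose in product, i.e. 2040×0.197 = (1−0.393)·n2·0.334.
n2 = 401.88/(0.334×0.607) = 1982.3 g/s.
Recycle n1 = 0.393×1982.3 = 779.03 g/s.
Combined feed n14 = 2040 + 779.03 = 2819 g/s.
Overhead n3 = n14 − n2 = 2819 − 1982.3 = 836.77 g/s.

836.8 g/s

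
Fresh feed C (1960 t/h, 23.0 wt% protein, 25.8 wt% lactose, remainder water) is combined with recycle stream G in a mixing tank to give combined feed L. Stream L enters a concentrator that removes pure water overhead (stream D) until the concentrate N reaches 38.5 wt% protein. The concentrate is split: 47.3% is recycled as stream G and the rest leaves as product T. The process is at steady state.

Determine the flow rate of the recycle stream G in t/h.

1051 t/h

Overall protein balance (none leaves overhead): protein in fresh feed = protein in product, i.e. 1960×0.230 = (1−0.473)·N·0.385.
N = 450.8/(0.385×0.527) = 2221.8 t/h.
Recycle G = 0.473×2221.8 = 1050.9 t/h.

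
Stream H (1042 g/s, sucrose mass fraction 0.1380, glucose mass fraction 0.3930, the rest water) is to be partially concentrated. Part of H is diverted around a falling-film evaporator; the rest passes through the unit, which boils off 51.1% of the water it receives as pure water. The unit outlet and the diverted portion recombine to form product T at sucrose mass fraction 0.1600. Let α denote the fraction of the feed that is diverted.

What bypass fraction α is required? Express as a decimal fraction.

All 1042×0.138 = 143.8 g/s of sucrose reaches T, so T = 143.8/0.160 = 898.73 g/s and vapour = 143.27 g/s.
The evaporator receives (1−α)·1042 of feed at 0.469 water and removes 0.511 of that water:
0.511×0.469×(1−α)×1042 = 143.27
(1−α) = 143.27/249.72 = 0.5737;  α = 0.4263.

0.426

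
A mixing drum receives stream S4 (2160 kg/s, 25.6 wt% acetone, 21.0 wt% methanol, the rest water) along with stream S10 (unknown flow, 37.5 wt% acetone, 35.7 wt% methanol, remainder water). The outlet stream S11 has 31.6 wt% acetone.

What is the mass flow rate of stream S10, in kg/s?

Let S10 be the unknown flow. Total out = 2160 + S10.
acetone balance: 552.96 + 0.375·S10 = 0.316·(2160 + S10)
(0.375 − 0.316)·S10 = 0.316×2160 − 552.96 = 129.6
S10 = 129.6 / 0.059 = 2196.6 kg/s

2197 kg/s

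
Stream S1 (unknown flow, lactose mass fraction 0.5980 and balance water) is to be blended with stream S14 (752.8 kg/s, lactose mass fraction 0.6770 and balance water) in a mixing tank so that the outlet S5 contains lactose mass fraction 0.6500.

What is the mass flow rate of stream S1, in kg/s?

Let S1 be the unknown flow. Total out = 752.8 + S1.
lactose balance: 509.65 + 0.598·S1 = 0.650·(752.8 + S1)
(0.598 − 0.650)·S1 = 0.650×752.8 − 509.65 = -20.326
S1 = -20.326 / -0.052 = 390.88 kg/s

390.9 kg/s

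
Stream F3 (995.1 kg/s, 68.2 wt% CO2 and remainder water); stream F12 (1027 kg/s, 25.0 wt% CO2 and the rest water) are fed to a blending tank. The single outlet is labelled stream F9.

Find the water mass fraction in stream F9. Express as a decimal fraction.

0.537

Total flow out = 995.1 + 1027 = 2022.1 kg/s.
water in = 995.1×0.318 + 1027×0.750 = 1086.7 kg/s.
water mass fraction in F9 = 1086.7/2022.1 = 0.537.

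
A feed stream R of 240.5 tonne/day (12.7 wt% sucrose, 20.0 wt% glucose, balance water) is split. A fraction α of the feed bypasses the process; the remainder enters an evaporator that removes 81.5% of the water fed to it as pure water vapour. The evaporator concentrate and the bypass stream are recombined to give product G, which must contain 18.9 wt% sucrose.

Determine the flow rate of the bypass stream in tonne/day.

96.66 tonne/day

All 240.5×0.127 = 30.544 tonne/day of sucrose reaches G, so G = 30.544/0.189 = 161.61 tonne/day and vapour = 78.894 tonne/day.
The evaporator receives (1−α)·240.5 of feed at 0.673 water and removes 0.815 of that water:
0.815×0.673×(1−α)×240.5 = 78.894
(1−α) = 78.894/131.91 = 0.5981;  α = 0.4019.
Bypass flow = 0.4019×240.5 = 96.662 tonne/day.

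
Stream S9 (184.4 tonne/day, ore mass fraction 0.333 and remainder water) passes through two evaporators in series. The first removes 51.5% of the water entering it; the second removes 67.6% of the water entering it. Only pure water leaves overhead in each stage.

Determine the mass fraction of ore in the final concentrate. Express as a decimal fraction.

water in feed = 184.4×0.667 = 122.99 tonne/day.
After stage 1: water left = (1−0.515)×122.99 = 59.652; stream total = 121.06 tonne/day.
After stage 2: water left = (1−0.676)×59.652 = 19.327; final concentrate = 80.733 tonne/day.
ore fraction = 61.405/80.733 = 0.761.

0.761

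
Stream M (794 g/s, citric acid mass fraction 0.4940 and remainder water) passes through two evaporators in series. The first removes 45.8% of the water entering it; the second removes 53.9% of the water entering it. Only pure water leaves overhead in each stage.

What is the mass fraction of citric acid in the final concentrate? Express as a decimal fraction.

water in feed = 794×0.506 = 401.76 g/s.
After stage 1: water left = (1−0.458)×401.76 = 217.76; stream total = 609.99 g/s.
After stage 2: water left = (1−0.539)×217.76 = 100.39; final concentrate = 492.62 g/s.
citric acid fraction = 392.24/492.62 = 0.7962.

0.7962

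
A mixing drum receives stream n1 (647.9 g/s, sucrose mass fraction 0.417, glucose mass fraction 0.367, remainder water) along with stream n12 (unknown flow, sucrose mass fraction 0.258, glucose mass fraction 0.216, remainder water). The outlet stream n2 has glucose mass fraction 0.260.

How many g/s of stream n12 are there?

Let n12 be the unknown flow. Total out = 647.9 + n12.
glucose balance: 237.78 + 0.216·n12 = 0.260·(647.9 + n12)
(0.216 − 0.260)·n12 = 0.260×647.9 − 237.78 = -69.325
n12 = -69.325 / -0.044 = 1575.6 g/s

1576 g/s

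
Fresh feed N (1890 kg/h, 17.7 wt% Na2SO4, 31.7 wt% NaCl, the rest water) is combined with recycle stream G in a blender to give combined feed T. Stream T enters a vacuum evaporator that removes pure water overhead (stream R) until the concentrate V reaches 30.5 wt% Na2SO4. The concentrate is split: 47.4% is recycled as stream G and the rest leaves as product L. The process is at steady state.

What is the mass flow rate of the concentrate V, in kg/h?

2085 kg/h

Overall Na2SO4 balance (none leaves overhead): Na2SO4 in fresh feed = Na2SO4 in product, i.e. 1890×0.177 = (1−0.474)·V·0.305.
V = 334.53/(0.305×0.526) = 2085.2 kg/h.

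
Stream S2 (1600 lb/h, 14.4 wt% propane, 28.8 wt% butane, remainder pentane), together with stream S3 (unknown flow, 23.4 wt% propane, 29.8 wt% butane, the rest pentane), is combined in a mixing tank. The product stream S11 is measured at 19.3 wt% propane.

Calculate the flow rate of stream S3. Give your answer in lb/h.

1912 lb/h

Let S3 be the unknown flow. Total out = 1600 + S3.
propane balance: 230.4 + 0.234·S3 = 0.193·(1600 + S3)
(0.234 − 0.193)·S3 = 0.193×1600 − 230.4 = 78.4
S3 = 78.4 / 0.041 = 1912.2 lb/h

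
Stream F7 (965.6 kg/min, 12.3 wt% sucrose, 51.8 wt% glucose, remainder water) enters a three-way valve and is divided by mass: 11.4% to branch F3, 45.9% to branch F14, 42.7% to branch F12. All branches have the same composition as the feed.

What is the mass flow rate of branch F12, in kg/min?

412.3 kg/min

Branch F12 flow = 0.427×965.6 = 412.31 kg/min.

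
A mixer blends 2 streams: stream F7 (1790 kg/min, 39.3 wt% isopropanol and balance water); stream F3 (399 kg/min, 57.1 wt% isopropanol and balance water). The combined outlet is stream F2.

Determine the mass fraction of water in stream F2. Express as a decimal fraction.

Total flow out = 1790 + 399 = 2189 kg/min.
water in = 1790×0.607 + 399×0.429 = 1257.7 kg/min.
water mass fraction in F2 = 1257.7/2189 = 0.575.

0.575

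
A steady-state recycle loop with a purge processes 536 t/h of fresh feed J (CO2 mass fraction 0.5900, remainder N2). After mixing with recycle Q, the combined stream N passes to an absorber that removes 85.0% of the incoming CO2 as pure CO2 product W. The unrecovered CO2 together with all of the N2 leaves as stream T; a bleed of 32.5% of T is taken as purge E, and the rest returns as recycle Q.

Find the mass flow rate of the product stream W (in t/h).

299.1 t/h

CO2 in N: m_A = 536×0.590 + (1−0.325)·(1−0.850)·m_A, so m_A = 316.24/0.8987 = 351.87 t/h.
Product W = 0.850×351.87 = 299.09 t/h.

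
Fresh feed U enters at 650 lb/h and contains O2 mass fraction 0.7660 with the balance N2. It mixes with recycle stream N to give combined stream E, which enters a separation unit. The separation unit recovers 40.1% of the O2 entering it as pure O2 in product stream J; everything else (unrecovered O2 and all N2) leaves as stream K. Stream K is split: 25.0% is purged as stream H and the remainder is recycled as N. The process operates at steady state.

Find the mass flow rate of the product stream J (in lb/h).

362.5 lb/h

O2 in E: m_A = 650×0.766 + (1−0.250)·(1−0.401)·m_A, so m_A = 497.9/0.5508 = 904.04 lb/h.
Product J = 0.401×904.04 = 362.52 lb/h.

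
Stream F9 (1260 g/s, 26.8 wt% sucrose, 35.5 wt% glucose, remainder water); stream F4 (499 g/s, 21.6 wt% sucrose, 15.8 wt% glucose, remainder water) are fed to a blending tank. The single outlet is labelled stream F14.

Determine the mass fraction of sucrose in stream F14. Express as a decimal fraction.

Total flow out = 1260 + 499 = 1759 g/s.
sucrose in = 1260×0.268 + 499×0.216 = 445.46 g/s.
sucrose mass fraction in F14 = 445.46/1759 = 0.2532.

0.2532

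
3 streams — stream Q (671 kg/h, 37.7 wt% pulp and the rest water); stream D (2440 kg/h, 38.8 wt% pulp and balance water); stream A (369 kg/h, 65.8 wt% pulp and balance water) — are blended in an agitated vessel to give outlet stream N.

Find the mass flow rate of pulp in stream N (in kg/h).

1442 kg/h

pulp out = pulp in = 671×0.377 + 2440×0.388 + 369×0.658 = 1442.5 kg/h.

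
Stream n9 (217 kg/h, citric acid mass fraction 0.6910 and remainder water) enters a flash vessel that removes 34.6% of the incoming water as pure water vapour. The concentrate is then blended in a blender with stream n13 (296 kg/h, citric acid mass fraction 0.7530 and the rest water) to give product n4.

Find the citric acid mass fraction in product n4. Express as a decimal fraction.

Vapour removed = 0.346×0.309×217 = 23.2 kg/h; concentrate = 193.8 kg/h.
citric acid reaching the mixer = 149.95 (from concentrate) + 296×0.753 = 372.84 kg/h.
Product flow = 193.8 + 296 = 489.8 kg/h; citric acid fraction = 0.7612.

0.7612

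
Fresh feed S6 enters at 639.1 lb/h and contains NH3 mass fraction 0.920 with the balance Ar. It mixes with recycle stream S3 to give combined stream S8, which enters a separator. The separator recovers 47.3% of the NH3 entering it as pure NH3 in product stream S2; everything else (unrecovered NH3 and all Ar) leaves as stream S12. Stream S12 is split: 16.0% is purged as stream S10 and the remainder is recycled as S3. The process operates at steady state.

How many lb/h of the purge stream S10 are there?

Ar enters only via S6 and leaves only via the purge: 639.1×0.080 = 0.160×(Ar in S12), and the separator passes all Ar, so Ar in S8 = Ar in S12 = 319.55 lb/h.
NH3 in S8: m_A = 639.1×0.920 + (1−0.160)·(1−0.473)·m_A, so m_A = 587.97/0.5573 = 1055 lb/h.
S12 = (1−0.473)×1055 + 319.55 = 875.53 lb/h.
Purge S10 = 0.160×875.53 = 140.09 lb/h.

140.1 lb/h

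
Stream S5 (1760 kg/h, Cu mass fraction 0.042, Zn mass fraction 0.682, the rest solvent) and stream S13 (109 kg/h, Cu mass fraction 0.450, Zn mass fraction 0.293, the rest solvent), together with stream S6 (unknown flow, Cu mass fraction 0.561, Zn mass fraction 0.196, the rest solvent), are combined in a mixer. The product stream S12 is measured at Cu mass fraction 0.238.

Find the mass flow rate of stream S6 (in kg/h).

996.4 kg/h

Let S6 be the unknown flow. Total out = 1869 + S6.
Cu balance: 122.97 + 0.561·S6 = 0.238·(1869 + S6)
(0.561 − 0.238)·S6 = 0.238×1869 − 122.97 = 321.85
S6 = 321.85 / 0.323 = 996.45 kg/h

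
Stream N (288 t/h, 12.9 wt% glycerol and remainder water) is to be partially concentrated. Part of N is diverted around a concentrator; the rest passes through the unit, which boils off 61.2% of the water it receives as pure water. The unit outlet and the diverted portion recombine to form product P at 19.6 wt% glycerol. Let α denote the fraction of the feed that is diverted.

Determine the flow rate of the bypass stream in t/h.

103.3 t/h

All 288×0.129 = 37.152 t/h of glycerol reaches P, so P = 37.152/0.196 = 189.55 t/h and vapour = 98.449 t/h.
The evaporator receives (1−α)·288 of feed at 0.871 water and removes 0.612 of that water:
0.612×0.871×(1−α)×288 = 98.449
(1−α) = 98.449/153.52 = 0.6413;  α = 0.3587.
Bypass flow = 0.3587×288 = 103.31 t/h.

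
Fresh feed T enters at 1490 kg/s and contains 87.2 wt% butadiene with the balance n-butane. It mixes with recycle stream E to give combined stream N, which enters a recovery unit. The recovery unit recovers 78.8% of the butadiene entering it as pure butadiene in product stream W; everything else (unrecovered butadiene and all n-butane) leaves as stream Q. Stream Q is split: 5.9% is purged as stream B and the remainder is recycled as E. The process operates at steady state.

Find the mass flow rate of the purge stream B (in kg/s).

n-butane enters only via T and leaves only via the purge: 1490×0.128 = 0.059×(n-butane in Q), and the recovery unit passes all n-butane, so n-butane in N = n-butane in Q = 3232.5 kg/s.
butadiene in N: m_A = 1490×0.872 + (1−0.059)·(1−0.788)·m_A, so m_A = 1299.3/0.8005 = 1623.1 kg/s.
Q = (1−0.788)×1623.1 + 3232.5 = 3576.6 kg/s.
Purge B = 0.059×3576.6 = 211.02 kg/s.

211 kg/s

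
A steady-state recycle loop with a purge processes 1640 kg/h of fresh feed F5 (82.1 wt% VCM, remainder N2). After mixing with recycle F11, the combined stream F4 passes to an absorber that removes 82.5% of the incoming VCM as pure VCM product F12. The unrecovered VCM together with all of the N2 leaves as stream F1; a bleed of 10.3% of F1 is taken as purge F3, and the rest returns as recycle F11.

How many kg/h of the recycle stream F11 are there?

N2 enters only via F5 and leaves only via the purge: 1640×0.179 = 0.103×(N2 in F1), and the absorber passes all N2, so N2 in F4 = N2 in F1 = 2850.1 kg/h.
VCM in F4: m_A = 1640×0.821 + (1−0.103)·(1−0.825)·m_A, so m_A = 1346.4/0.8430 = 1597.2 kg/h.
F1 = (1−0.825)×1597.2 + 2850.1 = 3129.6 kg/h.
Recycle F11 = (1−0.103)×3129.6 = 2807.3 kg/h.

2807 kg/h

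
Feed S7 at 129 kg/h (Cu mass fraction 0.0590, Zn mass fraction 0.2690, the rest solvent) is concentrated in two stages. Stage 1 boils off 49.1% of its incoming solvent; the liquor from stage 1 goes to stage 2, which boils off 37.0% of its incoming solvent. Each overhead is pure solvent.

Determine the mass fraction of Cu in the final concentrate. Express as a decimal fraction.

0.1086

solvent in feed = 129×0.672 = 86.688 kg/h.
After stage 1: solvent left = (1−0.491)×86.688 = 44.124; stream total = 86.436 kg/h.
After stage 2: solvent left = (1−0.370)×44.124 = 27.798; final concentrate = 70.11 kg/h.
Cu fraction = 7.611/70.11 = 0.1086.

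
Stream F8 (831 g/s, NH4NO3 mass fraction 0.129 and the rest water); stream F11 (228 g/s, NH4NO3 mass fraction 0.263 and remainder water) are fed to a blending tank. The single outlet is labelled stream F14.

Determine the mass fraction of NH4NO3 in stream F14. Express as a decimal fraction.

Total flow out = 831 + 228 = 1059 g/s.
NH4NO3 in = 831×0.129 + 228×0.263 = 167.16 g/s.
NH4NO3 mass fraction in F14 = 167.16/1059 = 0.158.

0.158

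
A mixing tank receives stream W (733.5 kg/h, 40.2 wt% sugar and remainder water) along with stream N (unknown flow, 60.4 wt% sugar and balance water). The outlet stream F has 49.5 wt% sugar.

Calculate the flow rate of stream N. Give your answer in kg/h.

Let N be the unknown flow. Total out = 733.5 + N.
sugar balance: 294.87 + 0.604·N = 0.495·(733.5 + N)
(0.604 − 0.495)·N = 0.495×733.5 − 294.87 = 68.215
N = 68.215 / 0.109 = 625.83 kg/h

625.8 kg/h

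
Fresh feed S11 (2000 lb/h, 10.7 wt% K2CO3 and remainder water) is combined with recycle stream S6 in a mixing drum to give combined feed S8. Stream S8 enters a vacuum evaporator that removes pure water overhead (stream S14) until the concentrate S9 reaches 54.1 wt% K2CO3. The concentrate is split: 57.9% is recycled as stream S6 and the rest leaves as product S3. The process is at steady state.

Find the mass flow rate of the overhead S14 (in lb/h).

Overall K2CO3 balance (none leaves overhead): K2CO3 in fresh feed = K2CO3 in product, i.e. 2000×0.107 = (1−0.579)·S9·0.541.
S9 = 214/(0.541×0.421) = 939.58 lb/h.
Recycle S6 = 0.579×939.58 = 544.02 lb/h.
Combined feed S8 = 2000 + 544.02 = 2544 lb/h.
Overhead S14 = S8 − S9 = 2544 − 939.58 = 1604.4 lb/h.

1604 lb/h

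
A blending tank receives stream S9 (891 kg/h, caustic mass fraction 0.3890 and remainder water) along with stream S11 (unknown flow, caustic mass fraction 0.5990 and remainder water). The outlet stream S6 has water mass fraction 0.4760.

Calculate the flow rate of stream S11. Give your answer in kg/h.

1604 kg/h

Let S11 be the unknown flow. Total out = 891 + S11.
water balance: 544.4 + 0.401·S11 = 0.476·(891 + S11)
(0.401 − 0.476)·S11 = 0.476×891 − 544.4 = -120.28
S11 = -120.28 / -0.075 = 1603.8 kg/h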